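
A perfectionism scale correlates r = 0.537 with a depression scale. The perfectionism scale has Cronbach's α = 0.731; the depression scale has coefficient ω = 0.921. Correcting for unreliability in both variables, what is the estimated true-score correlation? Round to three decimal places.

r_true = r_obs / √(r_xx · r_yy) = 0.537 / √(0.731 × 0.921) = 0.537 / √0.673251 = 0.537 / 0.8205 ≈ 0.654.

0.654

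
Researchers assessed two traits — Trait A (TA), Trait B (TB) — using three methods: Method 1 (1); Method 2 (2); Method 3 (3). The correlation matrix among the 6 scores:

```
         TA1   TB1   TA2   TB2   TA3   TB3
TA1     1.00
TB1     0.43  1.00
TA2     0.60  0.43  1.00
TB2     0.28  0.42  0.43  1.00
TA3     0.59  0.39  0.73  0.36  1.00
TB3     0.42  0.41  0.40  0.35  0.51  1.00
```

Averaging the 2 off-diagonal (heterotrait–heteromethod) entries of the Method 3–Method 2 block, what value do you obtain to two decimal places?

HTHM values (method 3 × method 2): 0.36, 0.40; mean = 0.76/2 = 0.38.

0.38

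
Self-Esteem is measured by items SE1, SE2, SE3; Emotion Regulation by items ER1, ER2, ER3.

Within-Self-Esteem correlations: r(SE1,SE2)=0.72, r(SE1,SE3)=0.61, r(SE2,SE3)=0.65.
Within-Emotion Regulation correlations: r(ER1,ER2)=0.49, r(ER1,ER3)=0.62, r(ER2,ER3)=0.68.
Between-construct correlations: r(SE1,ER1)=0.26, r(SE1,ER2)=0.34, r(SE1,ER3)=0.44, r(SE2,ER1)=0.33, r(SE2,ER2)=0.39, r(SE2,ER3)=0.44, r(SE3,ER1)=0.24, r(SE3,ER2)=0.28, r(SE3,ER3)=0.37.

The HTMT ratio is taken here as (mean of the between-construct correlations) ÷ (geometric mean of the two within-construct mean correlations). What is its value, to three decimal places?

Mean between = 3.09/9 = 0.3433.
Mean within-SE = 1.98/3 = 0.6600; mean within-ER = 1.79/3 = 0.5967.
Geometric mean = √(0.6600 × 0.5967) = 0.6276.
HTMT = 0.3433 / 0.6276 = 0.547.

0.547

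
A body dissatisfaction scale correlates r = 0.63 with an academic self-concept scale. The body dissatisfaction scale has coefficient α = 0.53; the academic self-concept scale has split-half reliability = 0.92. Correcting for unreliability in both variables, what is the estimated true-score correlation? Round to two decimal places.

r_true = r_obs / √(r_xx · r_yy) = 0.63 / √(0.53 × 0.92) = 0.63 / √0.4876 = 0.63 / 0.6983 ≈ 0.90.

0.90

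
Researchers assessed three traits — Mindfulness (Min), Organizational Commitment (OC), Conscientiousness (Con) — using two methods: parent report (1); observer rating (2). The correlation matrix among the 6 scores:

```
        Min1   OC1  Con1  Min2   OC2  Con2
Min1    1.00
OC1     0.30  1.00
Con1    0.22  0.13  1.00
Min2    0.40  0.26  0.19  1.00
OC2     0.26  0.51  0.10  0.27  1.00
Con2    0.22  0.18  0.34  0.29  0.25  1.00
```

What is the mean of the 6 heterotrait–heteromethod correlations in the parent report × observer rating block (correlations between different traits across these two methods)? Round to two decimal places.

0.20

HTHM values (method 1 × method 2): 0.26, 0.22, 0.26, 0.18, 0.19, 0.10; mean = 1.21/6 = 0.20.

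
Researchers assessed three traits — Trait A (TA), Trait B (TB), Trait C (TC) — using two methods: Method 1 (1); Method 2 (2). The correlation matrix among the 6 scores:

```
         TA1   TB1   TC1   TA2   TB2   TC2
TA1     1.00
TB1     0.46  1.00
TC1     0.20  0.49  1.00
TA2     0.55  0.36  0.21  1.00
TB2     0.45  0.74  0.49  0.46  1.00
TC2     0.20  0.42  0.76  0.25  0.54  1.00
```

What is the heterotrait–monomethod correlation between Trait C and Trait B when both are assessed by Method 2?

Different traits, same method: r(TC2, TB2) = 0.54.

0.54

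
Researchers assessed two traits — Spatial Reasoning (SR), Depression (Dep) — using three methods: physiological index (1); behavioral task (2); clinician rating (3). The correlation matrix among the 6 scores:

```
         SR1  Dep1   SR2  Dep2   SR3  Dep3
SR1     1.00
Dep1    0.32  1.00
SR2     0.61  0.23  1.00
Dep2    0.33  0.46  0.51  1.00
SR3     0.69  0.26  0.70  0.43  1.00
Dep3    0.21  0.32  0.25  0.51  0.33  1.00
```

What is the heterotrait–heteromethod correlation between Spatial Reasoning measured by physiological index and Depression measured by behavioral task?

Different traits and methods: r(SR1, Dep2) = 0.33.

0.33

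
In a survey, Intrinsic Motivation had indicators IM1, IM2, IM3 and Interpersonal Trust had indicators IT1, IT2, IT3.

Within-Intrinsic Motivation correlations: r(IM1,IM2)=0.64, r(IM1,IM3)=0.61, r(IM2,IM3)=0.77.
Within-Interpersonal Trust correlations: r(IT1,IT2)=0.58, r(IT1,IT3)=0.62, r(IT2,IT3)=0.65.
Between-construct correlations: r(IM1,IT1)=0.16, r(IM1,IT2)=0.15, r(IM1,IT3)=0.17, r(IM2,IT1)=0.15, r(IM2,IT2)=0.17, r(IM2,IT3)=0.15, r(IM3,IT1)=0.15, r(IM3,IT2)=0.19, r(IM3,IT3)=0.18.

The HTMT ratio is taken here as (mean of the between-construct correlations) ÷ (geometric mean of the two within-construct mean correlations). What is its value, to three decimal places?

0.253

Mean heterotrait r = 1.47/9 = 0.1633.
Mean within-IM = 2.02/3 = 0.6733; mean within-IT = 1.85/3 = 0.6167.
Geometric mean = √(0.6733 × 0.6167) = 0.6444.
HTMT = 0.1633 / 0.6444 = 0.253.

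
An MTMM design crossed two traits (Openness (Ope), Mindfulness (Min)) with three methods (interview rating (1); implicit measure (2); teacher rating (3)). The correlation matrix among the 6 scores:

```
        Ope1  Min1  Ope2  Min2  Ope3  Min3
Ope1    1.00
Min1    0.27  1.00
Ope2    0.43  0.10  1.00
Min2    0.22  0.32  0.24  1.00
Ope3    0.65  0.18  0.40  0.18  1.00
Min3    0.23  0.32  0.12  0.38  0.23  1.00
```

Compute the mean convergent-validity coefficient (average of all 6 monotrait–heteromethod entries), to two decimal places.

0.42

Convergent values: 0.43, 0.65, 0.40, 0.32, 0.32, 0.38; mean = 2.50/6 = 0.42.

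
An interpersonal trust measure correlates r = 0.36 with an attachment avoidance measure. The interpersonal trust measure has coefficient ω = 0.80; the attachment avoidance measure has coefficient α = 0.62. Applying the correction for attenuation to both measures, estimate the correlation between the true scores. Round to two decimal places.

0.51

r_true = r_obs / √(r_xx · r_yy) = 0.36 / √(0.80 × 0.62) = 0.36 / √0.4960 = 0.36 / 0.7043 ≈ 0.51.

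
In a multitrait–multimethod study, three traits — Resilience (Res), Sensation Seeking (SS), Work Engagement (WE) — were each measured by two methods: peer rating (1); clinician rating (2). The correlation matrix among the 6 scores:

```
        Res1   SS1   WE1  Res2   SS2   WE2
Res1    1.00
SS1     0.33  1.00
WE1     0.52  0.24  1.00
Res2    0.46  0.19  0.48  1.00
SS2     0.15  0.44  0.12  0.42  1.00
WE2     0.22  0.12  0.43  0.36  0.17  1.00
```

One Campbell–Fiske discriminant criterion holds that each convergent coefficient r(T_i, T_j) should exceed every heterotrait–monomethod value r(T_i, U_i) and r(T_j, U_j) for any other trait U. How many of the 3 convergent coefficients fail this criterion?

Convergent coefficients and their comparison sets:
Res (methods 1·2): 0.46 vs {0.33, 0.42, 0.52, 0.36} → fail.
SS (methods 1·2): 0.44 vs {0.33, 0.42, 0.24, 0.17} → pass.
WE (methods 1·2): 0.43 vs {0.52, 0.36, 0.24, 0.17} → fail.
2 of 3 fail.

2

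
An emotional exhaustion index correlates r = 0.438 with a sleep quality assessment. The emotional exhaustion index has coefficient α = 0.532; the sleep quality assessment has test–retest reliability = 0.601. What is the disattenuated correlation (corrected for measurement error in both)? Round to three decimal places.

0.775

r_true = r_obs / √(r_xx · r_yy) = 0.438 / √(0.532 × 0.601) = 0.438 / √0.319732 = 0.438 / 0.5654 ≈ 0.775.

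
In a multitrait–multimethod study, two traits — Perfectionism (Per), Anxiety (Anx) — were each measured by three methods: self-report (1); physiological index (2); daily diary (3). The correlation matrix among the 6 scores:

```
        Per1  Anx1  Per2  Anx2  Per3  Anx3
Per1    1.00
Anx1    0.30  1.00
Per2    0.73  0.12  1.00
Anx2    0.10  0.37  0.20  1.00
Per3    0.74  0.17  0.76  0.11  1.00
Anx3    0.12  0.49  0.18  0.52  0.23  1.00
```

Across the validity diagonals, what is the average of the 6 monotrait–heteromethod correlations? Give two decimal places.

Convergent values: 0.73, 0.74, 0.76, 0.37, 0.49, 0.52; mean = 3.61/6 = 0.60.

0.60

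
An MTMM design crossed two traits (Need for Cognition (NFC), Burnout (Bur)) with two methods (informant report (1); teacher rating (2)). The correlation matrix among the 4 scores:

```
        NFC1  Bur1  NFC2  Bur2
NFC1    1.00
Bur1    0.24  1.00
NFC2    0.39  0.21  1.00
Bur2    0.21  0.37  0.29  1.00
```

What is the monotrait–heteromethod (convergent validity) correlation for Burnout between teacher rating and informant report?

0.37

Same trait (Bur), different methods: r(Bur2, Bur1) = 0.37.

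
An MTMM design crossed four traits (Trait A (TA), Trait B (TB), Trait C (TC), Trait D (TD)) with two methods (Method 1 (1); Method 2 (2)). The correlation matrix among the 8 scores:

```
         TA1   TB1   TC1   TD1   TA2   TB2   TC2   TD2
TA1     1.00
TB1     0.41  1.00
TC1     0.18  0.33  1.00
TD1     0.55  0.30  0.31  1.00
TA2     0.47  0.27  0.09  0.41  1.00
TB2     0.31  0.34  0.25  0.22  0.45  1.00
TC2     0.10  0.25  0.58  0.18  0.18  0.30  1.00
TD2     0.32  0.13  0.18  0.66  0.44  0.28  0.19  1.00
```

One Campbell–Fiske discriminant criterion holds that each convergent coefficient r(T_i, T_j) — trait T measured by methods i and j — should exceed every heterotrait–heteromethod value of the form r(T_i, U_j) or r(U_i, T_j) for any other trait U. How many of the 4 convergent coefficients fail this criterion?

0

Checking each validity diagonal entry against its comparison values:
TA (methods 1·2): 0.47 vs {0.31, 0.27, 0.10, 0.09, 0.32, 0.41} → pass.
TB (methods 1·2): 0.34 vs {0.27, 0.31, 0.25, 0.25, 0.13, 0.22} → pass.
TC (methods 1·2): 0.58 vs {0.09, 0.10, 0.25, 0.25, 0.18, 0.18} → pass.
TD (methods 1·2): 0.66 vs {0.41, 0.32, 0.22, 0.13, 0.18, 0.18} → pass.
0 of 4 fail.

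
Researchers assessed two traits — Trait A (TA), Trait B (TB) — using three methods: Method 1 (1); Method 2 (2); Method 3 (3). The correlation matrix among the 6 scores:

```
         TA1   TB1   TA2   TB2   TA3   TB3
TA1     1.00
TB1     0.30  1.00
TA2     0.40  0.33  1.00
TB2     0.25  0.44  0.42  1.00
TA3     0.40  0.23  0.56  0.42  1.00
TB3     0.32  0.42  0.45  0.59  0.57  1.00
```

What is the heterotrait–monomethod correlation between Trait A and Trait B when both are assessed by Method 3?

Different traits, same method: r(TA3, TB3) = 0.57.

0.57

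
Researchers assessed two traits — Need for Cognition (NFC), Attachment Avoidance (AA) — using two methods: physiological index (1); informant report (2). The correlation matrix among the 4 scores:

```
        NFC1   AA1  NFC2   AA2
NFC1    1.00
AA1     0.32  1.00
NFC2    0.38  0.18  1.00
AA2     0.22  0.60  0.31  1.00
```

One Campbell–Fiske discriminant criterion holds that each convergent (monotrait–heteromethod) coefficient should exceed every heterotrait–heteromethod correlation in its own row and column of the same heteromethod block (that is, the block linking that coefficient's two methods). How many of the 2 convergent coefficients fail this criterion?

0

Convergent coefficients and their comparison sets:
NFC (methods 1·2): 0.38 vs {0.22, 0.18} → pass.
AA (methods 1·2): 0.60 vs {0.18, 0.22} → pass.
0 of 2 fail.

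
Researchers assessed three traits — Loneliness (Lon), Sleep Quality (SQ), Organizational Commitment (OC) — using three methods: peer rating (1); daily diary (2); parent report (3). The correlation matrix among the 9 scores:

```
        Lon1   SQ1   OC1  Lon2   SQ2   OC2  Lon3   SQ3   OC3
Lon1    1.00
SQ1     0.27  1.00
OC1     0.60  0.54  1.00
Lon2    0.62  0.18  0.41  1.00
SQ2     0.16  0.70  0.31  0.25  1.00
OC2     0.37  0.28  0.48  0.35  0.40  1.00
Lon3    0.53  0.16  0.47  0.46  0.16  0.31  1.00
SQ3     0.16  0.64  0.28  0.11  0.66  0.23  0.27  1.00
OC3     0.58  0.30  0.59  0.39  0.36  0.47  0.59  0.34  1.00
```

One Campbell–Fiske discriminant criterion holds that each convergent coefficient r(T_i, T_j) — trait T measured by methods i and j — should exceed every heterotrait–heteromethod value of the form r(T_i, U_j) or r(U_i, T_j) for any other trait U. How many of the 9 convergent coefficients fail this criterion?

Each convergent coefficient versus the relevant comparison correlations:
Lon (methods 1·2): 0.62 vs {0.16, 0.18, 0.37, 0.41} → pass.
Lon (methods 1·3): 0.53 vs {0.16, 0.16, 0.58, 0.47} → fail.
Lon (methods 2·3): 0.46 vs {0.11, 0.16, 0.39, 0.31} → pass.
SQ (methods 1·2): 0.70 vs {0.18, 0.16, 0.28, 0.31} → pass.
SQ (methods 1·3): 0.64 vs {0.16, 0.16, 0.30, 0.28} → pass.
SQ (methods 2·3): 0.66 vs {0.16, 0.11, 0.36, 0.23} → pass.
OC (methods 1·2): 0.48 vs {0.41, 0.37, 0.31, 0.28} → pass.
OC (methods 1·3): 0.59 vs {0.47, 0.58, 0.28, 0.30} → pass.
OC (methods 2·3): 0.47 vs {0.31, 0.39, 0.23, 0.36} → pass.
1 of 9 fail.

1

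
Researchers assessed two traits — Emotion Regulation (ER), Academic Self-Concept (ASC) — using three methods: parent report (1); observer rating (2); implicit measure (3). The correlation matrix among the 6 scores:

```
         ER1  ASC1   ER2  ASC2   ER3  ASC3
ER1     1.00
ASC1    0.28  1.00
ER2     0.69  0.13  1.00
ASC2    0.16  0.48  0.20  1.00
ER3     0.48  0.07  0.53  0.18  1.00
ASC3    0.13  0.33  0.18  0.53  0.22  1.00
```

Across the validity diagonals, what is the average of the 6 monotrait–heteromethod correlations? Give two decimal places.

0.51

Convergent values: 0.69, 0.48, 0.53, 0.48, 0.33, 0.53; mean = 3.04/6 = 0.51.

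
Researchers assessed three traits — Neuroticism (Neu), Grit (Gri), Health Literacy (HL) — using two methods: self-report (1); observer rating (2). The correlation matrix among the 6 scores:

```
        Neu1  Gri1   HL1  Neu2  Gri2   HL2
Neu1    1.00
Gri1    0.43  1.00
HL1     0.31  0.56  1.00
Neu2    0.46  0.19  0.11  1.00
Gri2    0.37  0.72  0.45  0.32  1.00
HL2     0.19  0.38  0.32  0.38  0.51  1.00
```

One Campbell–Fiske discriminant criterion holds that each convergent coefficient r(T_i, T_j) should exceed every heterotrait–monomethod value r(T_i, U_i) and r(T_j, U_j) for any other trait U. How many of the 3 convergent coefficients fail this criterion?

Checking each validity diagonal entry against its comparison values:
Neu (methods 1·2): 0.46 vs {0.43, 0.32, 0.31, 0.38} → pass.
Gri (methods 1·2): 0.72 vs {0.43, 0.32, 0.56, 0.51} → pass.
HL (methods 1·2): 0.32 vs {0.31, 0.38, 0.56, 0.51} → fail.
1 of 3 fail.

1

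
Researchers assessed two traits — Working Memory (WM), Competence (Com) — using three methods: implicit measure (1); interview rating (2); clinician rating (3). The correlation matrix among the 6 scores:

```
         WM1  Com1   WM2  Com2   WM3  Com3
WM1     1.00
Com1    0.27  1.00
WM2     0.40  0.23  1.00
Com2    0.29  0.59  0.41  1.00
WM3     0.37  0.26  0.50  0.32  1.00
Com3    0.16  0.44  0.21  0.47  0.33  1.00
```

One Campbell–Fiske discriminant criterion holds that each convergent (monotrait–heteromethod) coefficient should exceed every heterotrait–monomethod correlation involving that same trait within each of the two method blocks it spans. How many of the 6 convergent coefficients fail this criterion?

Checking each validity diagonal entry against its comparison values:
WM (methods 1·2): 0.40 vs {0.27, 0.41} → fail.
WM (methods 1·3): 0.37 vs {0.27, 0.33} → pass.
WM (methods 2·3): 0.50 vs {0.41, 0.33} → pass.
Com (methods 1·2): 0.59 vs {0.27, 0.41} → pass.
Com (methods 1·3): 0.44 vs {0.27, 0.33} → pass.
Com (methods 2·3): 0.47 vs {0.41, 0.33} → pass.
1 of 6 fail.

1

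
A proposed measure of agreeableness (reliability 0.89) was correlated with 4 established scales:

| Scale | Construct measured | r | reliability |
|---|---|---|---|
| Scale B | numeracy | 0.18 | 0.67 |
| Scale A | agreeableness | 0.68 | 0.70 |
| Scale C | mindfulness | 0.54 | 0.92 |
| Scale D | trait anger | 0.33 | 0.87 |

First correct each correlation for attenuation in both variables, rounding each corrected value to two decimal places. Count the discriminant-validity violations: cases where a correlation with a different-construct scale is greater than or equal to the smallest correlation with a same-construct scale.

Disattenuated r (r / √(r_scale · r_new)):
  Scale B (disc): 0.18 / √(0.67·0.89) = 0.23
  Scale A (conv): 0.68 / √(0.70·0.89) = 0.86
  Scale C (disc): 0.54 / √(0.92·0.89) = 0.60
  Scale D (disc): 0.33 / √(0.87·0.89) = 0.38
Smallest convergent = 0.86. Discriminant values: 0.23, 0.60, 0.38; count ≥ 0.86 → 0.

0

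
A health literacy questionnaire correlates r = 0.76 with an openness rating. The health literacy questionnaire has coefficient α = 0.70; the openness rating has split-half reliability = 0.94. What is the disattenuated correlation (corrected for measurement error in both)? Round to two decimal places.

0.94

r_true = r_obs / √(r_xx · r_yy) = 0.76 / √(0.70 × 0.94) = 0.76 / √0.6580 = 0.76 / 0.8112 ≈ 0.94.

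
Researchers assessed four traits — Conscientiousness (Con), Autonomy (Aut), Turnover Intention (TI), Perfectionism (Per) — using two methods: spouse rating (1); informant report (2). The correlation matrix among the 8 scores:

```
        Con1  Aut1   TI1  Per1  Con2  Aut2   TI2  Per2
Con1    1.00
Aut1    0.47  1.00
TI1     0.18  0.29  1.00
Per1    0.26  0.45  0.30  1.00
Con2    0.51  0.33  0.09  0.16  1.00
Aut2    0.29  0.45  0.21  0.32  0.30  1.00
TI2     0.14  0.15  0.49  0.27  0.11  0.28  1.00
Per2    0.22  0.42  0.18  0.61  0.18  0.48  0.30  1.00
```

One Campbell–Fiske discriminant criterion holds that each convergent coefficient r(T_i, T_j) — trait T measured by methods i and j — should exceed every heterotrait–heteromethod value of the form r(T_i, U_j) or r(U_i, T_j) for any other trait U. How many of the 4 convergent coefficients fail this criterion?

Checking each validity diagonal entry against its comparison values:
Con (methods 1·2): 0.51 vs {0.29, 0.33, 0.14, 0.09, 0.22, 0.16} → pass.
Aut (methods 1·2): 0.45 vs {0.33, 0.29, 0.15, 0.21, 0.42, 0.32} → pass.
TI (methods 1·2): 0.49 vs {0.09, 0.14, 0.21, 0.15, 0.18, 0.27} → pass.
Per (methods 1·2): 0.61 vs {0.16, 0.22, 0.32, 0.42, 0.27, 0.18} → pass.
0 of 4 fail.

0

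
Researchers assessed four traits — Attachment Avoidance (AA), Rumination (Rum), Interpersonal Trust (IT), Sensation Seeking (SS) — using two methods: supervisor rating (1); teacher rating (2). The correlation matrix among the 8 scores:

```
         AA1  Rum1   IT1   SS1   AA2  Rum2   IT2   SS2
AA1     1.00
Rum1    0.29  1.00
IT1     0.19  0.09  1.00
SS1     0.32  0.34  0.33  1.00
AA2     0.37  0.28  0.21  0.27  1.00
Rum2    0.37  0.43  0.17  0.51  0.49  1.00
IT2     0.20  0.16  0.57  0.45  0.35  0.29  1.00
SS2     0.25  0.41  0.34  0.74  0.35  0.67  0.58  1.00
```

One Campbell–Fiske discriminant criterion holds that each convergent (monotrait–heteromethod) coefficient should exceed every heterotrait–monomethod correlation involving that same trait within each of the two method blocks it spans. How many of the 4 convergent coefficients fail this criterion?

Convergent coefficients and their comparison sets:
AA (methods 1·2): 0.37 vs {0.29, 0.49, 0.19, 0.35, 0.32, 0.35} → fail.
Rum (methods 1·2): 0.43 vs {0.29, 0.49, 0.09, 0.29, 0.34, 0.67} → fail.
IT (methods 1·2): 0.57 vs {0.19, 0.35, 0.09, 0.29, 0.33, 0.58} → fail.
SS (methods 1·2): 0.74 vs {0.32, 0.35, 0.34, 0.67, 0.33, 0.58} → pass.
3 of 4 fail.

3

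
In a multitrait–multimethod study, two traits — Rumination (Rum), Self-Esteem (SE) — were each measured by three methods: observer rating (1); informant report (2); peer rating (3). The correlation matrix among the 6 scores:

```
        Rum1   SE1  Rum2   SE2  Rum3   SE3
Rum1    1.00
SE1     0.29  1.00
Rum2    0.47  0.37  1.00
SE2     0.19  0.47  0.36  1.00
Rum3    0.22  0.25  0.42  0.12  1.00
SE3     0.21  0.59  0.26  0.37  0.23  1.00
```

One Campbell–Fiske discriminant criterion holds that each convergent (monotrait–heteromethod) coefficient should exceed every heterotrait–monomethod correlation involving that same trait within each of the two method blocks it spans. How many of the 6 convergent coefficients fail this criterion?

1

Convergent coefficients and their comparison sets:
Rum (methods 1·2): 0.47 vs {0.29, 0.36} → pass.
Rum (methods 1·3): 0.22 vs {0.29, 0.23} → fail.
Rum (methods 2·3): 0.42 vs {0.36, 0.23} → pass.
SE (methods 1·2): 0.47 vs {0.29, 0.36} → pass.
SE (methods 1·3): 0.59 vs {0.29, 0.23} → pass.
SE (methods 2·3): 0.37 vs {0.36, 0.23} → pass.
1 of 6 fail.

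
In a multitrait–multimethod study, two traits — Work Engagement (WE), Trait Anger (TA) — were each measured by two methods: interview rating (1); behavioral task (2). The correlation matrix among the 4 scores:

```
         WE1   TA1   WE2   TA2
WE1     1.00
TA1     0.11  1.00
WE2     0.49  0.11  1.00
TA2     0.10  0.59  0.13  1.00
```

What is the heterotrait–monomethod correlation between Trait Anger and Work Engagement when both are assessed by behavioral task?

0.13

Different traits, same method: r(TA2, WE2) = 0.13.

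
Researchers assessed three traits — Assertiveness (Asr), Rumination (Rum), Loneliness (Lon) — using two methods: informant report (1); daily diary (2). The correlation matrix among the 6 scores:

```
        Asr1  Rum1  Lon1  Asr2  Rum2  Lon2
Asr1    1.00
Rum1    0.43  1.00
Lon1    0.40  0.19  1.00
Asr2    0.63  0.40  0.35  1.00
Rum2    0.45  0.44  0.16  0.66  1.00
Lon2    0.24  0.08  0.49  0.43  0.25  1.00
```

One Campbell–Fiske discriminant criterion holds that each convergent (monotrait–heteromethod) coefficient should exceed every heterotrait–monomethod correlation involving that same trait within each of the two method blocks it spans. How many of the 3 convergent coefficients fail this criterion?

Each convergent coefficient versus the relevant comparison correlations:
Asr (methods 1·2): 0.63 vs {0.43, 0.66, 0.40, 0.43} → fail.
Rum (methods 1·2): 0.44 vs {0.43, 0.66, 0.19, 0.25} → fail.
Lon (methods 1·2): 0.49 vs {0.40, 0.43, 0.19, 0.25} → pass.
2 of 3 fail.

2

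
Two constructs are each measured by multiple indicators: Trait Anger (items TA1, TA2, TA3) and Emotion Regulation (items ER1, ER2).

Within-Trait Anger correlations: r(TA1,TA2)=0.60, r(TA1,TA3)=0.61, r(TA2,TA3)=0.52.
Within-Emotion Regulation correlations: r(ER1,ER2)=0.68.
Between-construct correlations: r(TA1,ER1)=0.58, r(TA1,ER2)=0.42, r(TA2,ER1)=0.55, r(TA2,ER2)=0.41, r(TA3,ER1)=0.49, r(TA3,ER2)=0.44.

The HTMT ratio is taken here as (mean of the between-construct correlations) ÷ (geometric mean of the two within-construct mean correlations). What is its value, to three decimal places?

0.769

Mean heterotrait r = 2.89/6 = 0.4817.
Mean within-TA = 1.73/3 = 0.5767; mean within-ER = 0.68/1 = 0.6800.
Geometric mean = √(0.5767 × 0.6800) = 0.6262.
HTMT = 0.4817 / 0.6262 = 0.769.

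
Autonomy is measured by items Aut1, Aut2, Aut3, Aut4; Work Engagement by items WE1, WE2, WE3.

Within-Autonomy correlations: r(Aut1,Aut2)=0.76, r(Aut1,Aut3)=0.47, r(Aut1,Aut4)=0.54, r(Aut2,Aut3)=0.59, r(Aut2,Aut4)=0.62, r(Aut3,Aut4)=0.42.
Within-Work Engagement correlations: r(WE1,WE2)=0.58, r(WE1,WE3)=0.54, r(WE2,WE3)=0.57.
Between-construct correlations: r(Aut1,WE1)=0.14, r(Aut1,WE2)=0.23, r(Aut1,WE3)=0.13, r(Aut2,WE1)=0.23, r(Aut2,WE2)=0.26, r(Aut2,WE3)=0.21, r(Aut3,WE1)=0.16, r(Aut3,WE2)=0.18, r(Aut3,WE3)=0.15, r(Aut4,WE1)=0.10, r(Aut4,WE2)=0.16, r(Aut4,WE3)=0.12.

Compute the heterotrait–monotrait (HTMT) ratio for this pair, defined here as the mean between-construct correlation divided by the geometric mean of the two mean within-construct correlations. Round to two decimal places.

0.31

Mean heterotrait r = 2.07/12 = 0.1725.
Mean within-Aut = 3.40/6 = 0.5667; mean within-WE = 1.69/3 = 0.5633.
Geometric mean = √(0.5667 × 0.5633) = 0.5650.
HTMT = 0.1725 / 0.5650 = 0.31.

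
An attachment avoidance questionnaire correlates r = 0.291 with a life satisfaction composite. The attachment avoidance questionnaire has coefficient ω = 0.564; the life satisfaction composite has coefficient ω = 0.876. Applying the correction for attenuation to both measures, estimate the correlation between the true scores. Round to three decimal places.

r_true = r_obs / √(r_xx · r_yy) = 0.291 / √(0.564 × 0.876) = 0.291 / √0.494064 = 0.291 / 0.7029 ≈ 0.414.

0.414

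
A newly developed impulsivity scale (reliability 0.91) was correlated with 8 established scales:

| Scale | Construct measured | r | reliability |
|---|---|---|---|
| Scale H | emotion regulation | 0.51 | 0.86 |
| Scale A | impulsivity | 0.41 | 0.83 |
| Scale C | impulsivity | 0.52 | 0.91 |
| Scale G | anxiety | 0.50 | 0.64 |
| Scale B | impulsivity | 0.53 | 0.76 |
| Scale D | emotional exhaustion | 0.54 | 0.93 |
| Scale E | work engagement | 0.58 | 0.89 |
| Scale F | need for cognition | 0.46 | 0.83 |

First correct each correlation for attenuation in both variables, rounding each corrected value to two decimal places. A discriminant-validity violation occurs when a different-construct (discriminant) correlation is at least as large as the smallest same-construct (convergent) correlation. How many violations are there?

Disattenuated r (r / √(r_scale · r_new)):
  Scale H (disc): 0.51 / √(0.86·0.91) = 0.58
  Scale A (conv): 0.41 / √(0.83·0.91) = 0.47
  Scale C (conv): 0.52 / √(0.91·0.91) = 0.57
  Scale G (disc): 0.50 / √(0.64·0.91) = 0.66
  Scale B (conv): 0.53 / √(0.76·0.91) = 0.64
  Scale D (disc): 0.54 / √(0.93·0.91) = 0.59
  Scale E (disc): 0.58 / √(0.89·0.91) = 0.64
  Scale F (disc): 0.46 / √(0.83·0.91) = 0.53
Smallest convergent = 0.47. Discriminant values: 0.58, 0.66, 0.59, 0.64, 0.53; count ≥ 0.47 → 5.

5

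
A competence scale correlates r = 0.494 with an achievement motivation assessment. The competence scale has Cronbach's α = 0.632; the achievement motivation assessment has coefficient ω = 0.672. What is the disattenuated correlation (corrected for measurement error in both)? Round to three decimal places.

0.758

r_true = r_obs / √(r_xx · r_yy) = 0.494 / √(0.632 × 0.672) = 0.494 / √0.424704 = 0.494 / 0.6517 ≈ 0.758.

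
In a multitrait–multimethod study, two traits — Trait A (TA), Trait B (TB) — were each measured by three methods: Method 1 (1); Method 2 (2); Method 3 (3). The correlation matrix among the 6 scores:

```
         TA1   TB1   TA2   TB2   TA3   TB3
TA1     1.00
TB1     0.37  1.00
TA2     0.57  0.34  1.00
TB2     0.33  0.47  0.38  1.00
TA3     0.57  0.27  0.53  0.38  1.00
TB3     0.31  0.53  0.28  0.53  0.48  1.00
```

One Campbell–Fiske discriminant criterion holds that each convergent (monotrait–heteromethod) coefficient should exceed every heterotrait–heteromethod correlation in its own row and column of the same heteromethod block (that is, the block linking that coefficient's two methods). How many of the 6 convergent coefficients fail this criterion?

Each convergent coefficient versus the relevant comparison correlations:
TA (methods 1·2): 0.57 vs {0.33, 0.34} → pass.
TA (methods 1·3): 0.57 vs {0.31, 0.27} → pass.
TA (methods 2·3): 0.53 vs {0.28, 0.38} → pass.
TB (methods 1·2): 0.47 vs {0.34, 0.33} → pass.
TB (methods 1·3): 0.53 vs {0.27, 0.31} → pass.
TB (methods 2·3): 0.53 vs {0.38, 0.28} → pass.
0 of 6 fail.

0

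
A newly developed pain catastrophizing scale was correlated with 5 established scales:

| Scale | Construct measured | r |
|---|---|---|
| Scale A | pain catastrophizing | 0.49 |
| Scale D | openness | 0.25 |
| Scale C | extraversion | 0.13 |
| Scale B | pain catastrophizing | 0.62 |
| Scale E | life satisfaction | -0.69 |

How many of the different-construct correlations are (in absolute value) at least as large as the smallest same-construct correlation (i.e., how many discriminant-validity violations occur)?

1

Convergent (same construct = pain catastrophizing): Scale A, Scale B.
Smallest convergent = 0.49. Discriminant |r|: 0.25, 0.13, 0.69; count ≥ 0.49 → 1.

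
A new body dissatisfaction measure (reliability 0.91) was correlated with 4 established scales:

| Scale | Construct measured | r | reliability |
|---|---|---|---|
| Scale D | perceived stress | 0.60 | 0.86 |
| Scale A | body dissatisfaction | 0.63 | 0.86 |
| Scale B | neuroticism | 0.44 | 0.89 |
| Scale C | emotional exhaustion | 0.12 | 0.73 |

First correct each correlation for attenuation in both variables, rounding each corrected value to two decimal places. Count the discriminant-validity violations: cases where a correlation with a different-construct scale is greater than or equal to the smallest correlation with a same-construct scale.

0

Disattenuated r (r / √(r_scale · r_new)):
  Scale D (disc): 0.60 / √(0.86·0.91) = 0.68
  Scale A (conv): 0.63 / √(0.86·0.91) = 0.71
  Scale B (disc): 0.44 / √(0.89·0.91) = 0.49
  Scale C (disc): 0.12 / √(0.73·0.91) = 0.15
Smallest convergent = 0.71. Discriminant values: 0.68, 0.49, 0.15; count ≥ 0.71 → 0.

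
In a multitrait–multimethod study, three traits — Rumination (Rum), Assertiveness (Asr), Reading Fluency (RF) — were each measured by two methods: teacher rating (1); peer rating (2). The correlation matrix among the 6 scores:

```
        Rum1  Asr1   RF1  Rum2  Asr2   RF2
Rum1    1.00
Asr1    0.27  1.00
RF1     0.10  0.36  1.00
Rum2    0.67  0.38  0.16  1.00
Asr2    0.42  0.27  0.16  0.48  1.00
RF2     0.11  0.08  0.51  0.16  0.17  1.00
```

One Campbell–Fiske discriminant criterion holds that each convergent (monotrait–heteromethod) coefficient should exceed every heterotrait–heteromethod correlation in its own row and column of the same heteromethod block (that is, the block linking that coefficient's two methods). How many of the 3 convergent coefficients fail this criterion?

1

Checking each validity diagonal entry against its comparison values:
Rum (methods 1·2): 0.67 vs {0.42, 0.38, 0.11, 0.16} → pass.
Asr (methods 1·2): 0.27 vs {0.38, 0.42, 0.08, 0.16} → fail.
RF (methods 1·2): 0.51 vs {0.16, 0.11, 0.16, 0.08} → pass.
1 of 3 fail.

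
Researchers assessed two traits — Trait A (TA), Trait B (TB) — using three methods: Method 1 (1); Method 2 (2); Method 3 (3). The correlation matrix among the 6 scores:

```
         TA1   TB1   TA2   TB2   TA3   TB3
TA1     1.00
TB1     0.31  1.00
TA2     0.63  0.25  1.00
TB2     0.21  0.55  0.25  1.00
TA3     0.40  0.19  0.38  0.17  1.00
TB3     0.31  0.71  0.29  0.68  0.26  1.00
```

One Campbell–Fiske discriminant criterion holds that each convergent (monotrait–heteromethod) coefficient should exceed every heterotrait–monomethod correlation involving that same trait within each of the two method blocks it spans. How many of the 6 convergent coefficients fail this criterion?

Convergent coefficients and their comparison sets:
TA (methods 1·2): 0.63 vs {0.31, 0.25} → pass.
TA (methods 1·3): 0.40 vs {0.31, 0.26} → pass.
TA (methods 2·3): 0.38 vs {0.25, 0.26} → pass.
TB (methods 1·2): 0.55 vs {0.31, 0.25} → pass.
TB (methods 1·3): 0.71 vs {0.31, 0.26} → pass.
TB (methods 2·3): 0.68 vs {0.25, 0.26} → pass.
0 of 6 fail.

0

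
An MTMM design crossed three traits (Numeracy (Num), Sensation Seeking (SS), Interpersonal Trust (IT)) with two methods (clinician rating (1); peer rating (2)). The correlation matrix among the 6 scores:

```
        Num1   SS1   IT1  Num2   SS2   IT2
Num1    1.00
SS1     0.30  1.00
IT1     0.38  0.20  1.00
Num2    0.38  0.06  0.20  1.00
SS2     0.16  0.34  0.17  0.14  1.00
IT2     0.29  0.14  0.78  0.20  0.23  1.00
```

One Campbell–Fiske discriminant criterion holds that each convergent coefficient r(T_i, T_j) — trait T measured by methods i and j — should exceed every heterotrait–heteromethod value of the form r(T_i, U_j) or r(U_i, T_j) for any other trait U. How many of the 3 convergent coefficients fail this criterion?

0

Each convergent coefficient versus the relevant comparison correlations:
Num (methods 1·2): 0.38 vs {0.16, 0.06, 0.29, 0.20} → pass.
SS (methods 1·2): 0.34 vs {0.06, 0.16, 0.14, 0.17} → pass.
IT (methods 1·2): 0.78 vs {0.20, 0.29, 0.17, 0.14} → pass.
0 of 3 fail.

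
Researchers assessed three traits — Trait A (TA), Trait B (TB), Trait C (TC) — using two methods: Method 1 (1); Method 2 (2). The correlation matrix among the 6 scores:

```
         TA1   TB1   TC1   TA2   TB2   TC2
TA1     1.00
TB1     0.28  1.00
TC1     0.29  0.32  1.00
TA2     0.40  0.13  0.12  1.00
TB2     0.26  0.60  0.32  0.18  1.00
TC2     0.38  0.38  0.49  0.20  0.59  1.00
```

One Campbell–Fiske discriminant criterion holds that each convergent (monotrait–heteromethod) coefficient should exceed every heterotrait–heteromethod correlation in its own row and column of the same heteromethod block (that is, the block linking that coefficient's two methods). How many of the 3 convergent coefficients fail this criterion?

Checking each validity diagonal entry against its comparison values:
TA (methods 1·2): 0.40 vs {0.26, 0.13, 0.38, 0.12} → pass.
TB (methods 1·2): 0.60 vs {0.13, 0.26, 0.38, 0.32} → pass.
TC (methods 1·2): 0.49 vs {0.12, 0.38, 0.32, 0.38} → pass.
0 of 3 fail.

0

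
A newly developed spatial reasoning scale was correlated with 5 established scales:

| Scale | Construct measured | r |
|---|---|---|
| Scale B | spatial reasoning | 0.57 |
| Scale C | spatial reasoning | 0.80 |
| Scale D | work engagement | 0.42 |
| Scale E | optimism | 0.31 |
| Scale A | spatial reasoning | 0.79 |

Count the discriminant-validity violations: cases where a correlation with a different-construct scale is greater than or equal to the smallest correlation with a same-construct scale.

Convergent (same construct = spatial reasoning): Scale B, Scale C, Scale A.
Smallest convergent = 0.57. Discriminant values: 0.42, 0.31; count ≥ 0.57 → 0.

0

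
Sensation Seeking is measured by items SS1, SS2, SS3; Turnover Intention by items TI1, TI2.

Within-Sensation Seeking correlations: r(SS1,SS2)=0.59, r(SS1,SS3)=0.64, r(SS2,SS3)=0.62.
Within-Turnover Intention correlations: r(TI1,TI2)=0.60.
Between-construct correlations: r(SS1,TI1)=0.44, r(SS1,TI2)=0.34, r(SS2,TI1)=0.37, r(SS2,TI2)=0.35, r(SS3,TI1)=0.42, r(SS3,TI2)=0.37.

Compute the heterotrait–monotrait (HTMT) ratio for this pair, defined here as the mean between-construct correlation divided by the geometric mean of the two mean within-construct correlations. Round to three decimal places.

0.627

Mean heterotrait r = 2.29/6 = 0.3817.
Mean within-SS = 1.85/3 = 0.6167; mean within-TI = 0.60/1 = 0.6000.
Geometric mean = √(0.6167 × 0.6000) = 0.6083.
HTMT = 0.3817 / 0.6083 = 0.627.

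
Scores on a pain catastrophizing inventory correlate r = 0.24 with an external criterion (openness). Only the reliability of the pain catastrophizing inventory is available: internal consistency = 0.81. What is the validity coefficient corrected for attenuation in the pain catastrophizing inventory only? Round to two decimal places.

0.27

Single correction: r_c = r_obs / √r_xx = 0.24 / √0.81 = 0.24 / 0.9000 ≈ 0.27.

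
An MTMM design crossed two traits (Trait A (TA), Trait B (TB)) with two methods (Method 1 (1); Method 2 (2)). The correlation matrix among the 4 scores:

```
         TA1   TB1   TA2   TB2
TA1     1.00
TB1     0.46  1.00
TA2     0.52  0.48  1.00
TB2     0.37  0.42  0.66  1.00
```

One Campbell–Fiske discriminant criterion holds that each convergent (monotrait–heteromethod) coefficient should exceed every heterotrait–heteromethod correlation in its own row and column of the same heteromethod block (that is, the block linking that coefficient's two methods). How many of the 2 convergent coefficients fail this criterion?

1

Each convergent coefficient versus the relevant comparison correlations:
TA (methods 1·2): 0.52 vs {0.37, 0.48} → pass.
TB (methods 1·2): 0.42 vs {0.48, 0.37} → fail.
1 of 2 fail.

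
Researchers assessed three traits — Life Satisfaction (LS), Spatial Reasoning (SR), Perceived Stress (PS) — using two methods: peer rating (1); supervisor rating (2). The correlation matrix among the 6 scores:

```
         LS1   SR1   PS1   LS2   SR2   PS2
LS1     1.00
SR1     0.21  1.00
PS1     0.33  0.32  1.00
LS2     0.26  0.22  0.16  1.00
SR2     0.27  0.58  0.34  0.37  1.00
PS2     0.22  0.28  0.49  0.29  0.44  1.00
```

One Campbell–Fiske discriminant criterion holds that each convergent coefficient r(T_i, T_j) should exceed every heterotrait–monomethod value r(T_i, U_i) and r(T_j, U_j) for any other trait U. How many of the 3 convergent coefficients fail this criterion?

Each convergent coefficient versus the relevant comparison correlations:
LS (methods 1·2): 0.26 vs {0.21, 0.37, 0.33, 0.29} → fail.
SR (methods 1·2): 0.58 vs {0.21, 0.37, 0.32, 0.44} → pass.
PS (methods 1·2): 0.49 vs {0.33, 0.29, 0.32, 0.44} → pass.
1 of 3 fail.

1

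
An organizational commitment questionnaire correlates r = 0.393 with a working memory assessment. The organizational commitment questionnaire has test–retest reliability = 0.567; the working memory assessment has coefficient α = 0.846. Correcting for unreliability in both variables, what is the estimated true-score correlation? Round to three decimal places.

0.567

r_true = r_obs / √(r_xx · r_yy) = 0.393 / √(0.567 × 0.846) = 0.393 / √0.479682 = 0.393 / 0.6926 ≈ 0.567.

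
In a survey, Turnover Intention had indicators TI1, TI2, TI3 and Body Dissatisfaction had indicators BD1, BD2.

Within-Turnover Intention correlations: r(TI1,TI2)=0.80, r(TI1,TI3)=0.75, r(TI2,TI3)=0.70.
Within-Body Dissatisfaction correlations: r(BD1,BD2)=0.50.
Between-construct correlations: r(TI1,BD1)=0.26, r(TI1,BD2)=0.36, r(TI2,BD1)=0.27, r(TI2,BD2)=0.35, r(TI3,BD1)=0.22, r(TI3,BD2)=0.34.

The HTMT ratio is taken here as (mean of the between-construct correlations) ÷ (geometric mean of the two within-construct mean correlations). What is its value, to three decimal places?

Between-construct mean = 1.80/6 = 0.3000.
Mean within-TI = 2.25/3 = 0.7500; mean within-BD = 0.50/1 = 0.5000.
Geometric mean = √(0.7500 × 0.5000) = 0.6124.
HTMT = 0.3000 / 0.6124 = 0.490.

0.490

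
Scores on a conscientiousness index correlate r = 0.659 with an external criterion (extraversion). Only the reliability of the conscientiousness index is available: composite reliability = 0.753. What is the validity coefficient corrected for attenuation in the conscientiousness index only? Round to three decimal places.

Single correction: r_c = r_obs / √r_xx = 0.659 / √0.753 = 0.659 / 0.8678 ≈ 0.759.

0.759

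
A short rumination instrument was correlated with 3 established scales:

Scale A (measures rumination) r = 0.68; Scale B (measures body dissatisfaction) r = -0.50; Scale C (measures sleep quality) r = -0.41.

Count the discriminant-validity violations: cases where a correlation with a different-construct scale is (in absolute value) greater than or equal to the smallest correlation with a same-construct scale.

0

Convergent (same construct = rumination): Scale A.
Smallest convergent = 0.68. Discriminant |r|: 0.50, 0.41; count ≥ 0.68 → 0.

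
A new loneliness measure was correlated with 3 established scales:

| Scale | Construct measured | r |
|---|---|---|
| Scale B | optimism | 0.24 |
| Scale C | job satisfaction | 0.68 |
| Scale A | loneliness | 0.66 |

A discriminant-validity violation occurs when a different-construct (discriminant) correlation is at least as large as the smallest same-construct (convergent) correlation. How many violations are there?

Convergent (same construct = loneliness): Scale A.
Smallest convergent = 0.66. Discriminant values: 0.24, 0.68; count ≥ 0.66 → 1.

1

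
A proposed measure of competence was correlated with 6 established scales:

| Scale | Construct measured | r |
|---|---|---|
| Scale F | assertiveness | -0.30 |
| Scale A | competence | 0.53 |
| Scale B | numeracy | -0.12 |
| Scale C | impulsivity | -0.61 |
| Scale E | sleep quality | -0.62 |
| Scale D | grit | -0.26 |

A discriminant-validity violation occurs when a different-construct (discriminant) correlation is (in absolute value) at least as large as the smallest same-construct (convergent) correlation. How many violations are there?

Convergent (same construct = competence): Scale A.
Smallest convergent = 0.53. Discriminant |r|: 0.30, 0.12, 0.61, 0.62, 0.26; count ≥ 0.53 → 2.

2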